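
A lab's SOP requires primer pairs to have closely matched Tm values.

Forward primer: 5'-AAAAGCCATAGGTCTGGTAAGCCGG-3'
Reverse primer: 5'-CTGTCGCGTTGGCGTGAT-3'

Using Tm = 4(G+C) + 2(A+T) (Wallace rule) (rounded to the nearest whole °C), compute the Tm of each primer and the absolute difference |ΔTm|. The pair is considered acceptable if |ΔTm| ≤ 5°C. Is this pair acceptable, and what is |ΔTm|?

|ΔTm| = 18°C; the pair is not acceptable.

Forward: A=8 T=4 G=8 C=5 → Tm = 2·12 + 4·13 = 76°C.
Reverse: A=1 T=6 G=7 C=4 → Tm = 2·7 + 4·11 = 58°C.
|ΔTm| = |76 − 58| = 18°C, > 5°C.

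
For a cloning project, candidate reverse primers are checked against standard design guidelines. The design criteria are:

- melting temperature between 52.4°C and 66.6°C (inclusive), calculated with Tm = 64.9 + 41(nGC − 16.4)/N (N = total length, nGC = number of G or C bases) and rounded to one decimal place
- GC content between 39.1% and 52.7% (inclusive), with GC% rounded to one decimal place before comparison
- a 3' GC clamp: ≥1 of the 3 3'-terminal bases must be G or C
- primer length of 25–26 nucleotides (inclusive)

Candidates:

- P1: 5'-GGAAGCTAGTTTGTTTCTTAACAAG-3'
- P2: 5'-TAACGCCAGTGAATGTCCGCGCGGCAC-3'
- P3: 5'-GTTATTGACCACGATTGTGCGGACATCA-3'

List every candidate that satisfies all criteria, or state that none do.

P1 (25 nt, A=7 T=9 G=6 C=3): Tm = 64.9 + 41·(9 − 16.4)/25 = 52.8°C ✓; GC 9/25 = 36.0%, outside 39.1–52.7% ✗; 3' end AAG has 1 G/C ✓; length 25 ✓ — fails.
P2 (27 nt, A=6 T=4 G=8 C=9): Tm = 64.9 + 41·(17 − 16.4)/27 = 65.8°C ✓; GC 17/27 = 63.0%, outside 39.1–52.7% ✗; 3' end CAC has 2 G/C ✓; length 27, outside 25–26 ✗ — fails.
P3 (28 nt, A=7 T=8 G=7 C=6): Tm = 64.9 + 41·(13 − 16.4)/28 = 59.9°C ✓; GC 13/28 = 46.4% ✓; 3' end TCA has 1 G/C ✓; length 28, outside 25–26 ✗ — fails.

None of the candidates satisfy all criteria.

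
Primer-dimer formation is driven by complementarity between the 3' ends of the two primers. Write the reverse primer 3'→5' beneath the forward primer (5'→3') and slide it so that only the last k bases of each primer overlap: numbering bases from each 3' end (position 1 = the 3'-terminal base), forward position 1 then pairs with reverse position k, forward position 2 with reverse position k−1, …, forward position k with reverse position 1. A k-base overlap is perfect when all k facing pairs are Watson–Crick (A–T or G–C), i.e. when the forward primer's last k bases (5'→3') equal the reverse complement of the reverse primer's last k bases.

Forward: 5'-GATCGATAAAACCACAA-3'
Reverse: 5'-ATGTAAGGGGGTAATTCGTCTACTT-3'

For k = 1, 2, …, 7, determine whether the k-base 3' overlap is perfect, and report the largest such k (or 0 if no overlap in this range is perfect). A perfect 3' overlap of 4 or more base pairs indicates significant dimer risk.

Last 7 bases (5'→3') — forward …ACCACAA, reverse …TCTACTT.
Reverse complement of the reverse primer's last 7 bases: AAGTAGA; its first k bases are the reverse complement of the reverse primer's last k bases, so a perfect k-base overlap needs the forward primer's last k bases to equal them.
Comparing (forward last k vs required): k=1: A vs A ✓; k=2: AA vs AA ✓; k=3: CAA vs AAG ✗; k=4: ACAA vs AAGT ✗; k=5: CACAA vs AAGTA ✗; k=6: CCACAA vs AAGTAG ✗; k=7: ACCACAA vs AAGTAGA ✗.
Perfect overlaps at k = 1, 2; the largest is 2.

Longest perfect overlap: 2 complementary base pairs; below the dimer-risk threshold (threshold 4).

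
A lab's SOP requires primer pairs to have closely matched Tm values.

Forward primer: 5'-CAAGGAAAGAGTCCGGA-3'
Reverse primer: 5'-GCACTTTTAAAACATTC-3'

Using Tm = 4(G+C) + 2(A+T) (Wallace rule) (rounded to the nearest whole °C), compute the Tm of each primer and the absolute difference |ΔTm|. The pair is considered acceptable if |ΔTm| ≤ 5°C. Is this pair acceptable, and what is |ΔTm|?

Forward: A=7 T=1 G=6 C=3 → Tm = 2·8 + 4·9 = 52°C.
Reverse: A=6 T=6 G=1 C=4 → Tm = 2·12 + 4·5 = 44°C.
|ΔTm| = |52 − 44| = 8°C, > 5°C.

|ΔTm| = 8°C; the pair is not acceptable.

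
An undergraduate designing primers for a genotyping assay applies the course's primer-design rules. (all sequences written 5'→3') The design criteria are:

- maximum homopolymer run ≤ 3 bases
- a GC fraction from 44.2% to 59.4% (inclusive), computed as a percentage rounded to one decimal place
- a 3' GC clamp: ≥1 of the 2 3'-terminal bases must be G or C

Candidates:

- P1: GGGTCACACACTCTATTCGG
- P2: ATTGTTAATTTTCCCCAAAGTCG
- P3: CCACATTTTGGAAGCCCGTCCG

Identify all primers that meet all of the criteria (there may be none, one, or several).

P1 (20 nt, A=4 T=5 G=5 C=6): longest run = 3 ✓; GC 11/20 = 55.0% ✓; 3' end GG has 2 G/C ✓ — passes.
P2 (23 nt, A=6 T=9 G=3 C=5): longest run = 4, exceeds 3 ✗; GC 8/23 = 34.8%, outside 44.2–59.4% ✗; 3' end CG has 2 G/C ✓ — fails.
P3 (22 nt, A=4 T=5 G=5 C=8): longest run = 4, exceeds 3 ✗; GC 13/22 = 59.1% ✓; 3' end CG has 2 G/C ✓ — fails.

P1 only.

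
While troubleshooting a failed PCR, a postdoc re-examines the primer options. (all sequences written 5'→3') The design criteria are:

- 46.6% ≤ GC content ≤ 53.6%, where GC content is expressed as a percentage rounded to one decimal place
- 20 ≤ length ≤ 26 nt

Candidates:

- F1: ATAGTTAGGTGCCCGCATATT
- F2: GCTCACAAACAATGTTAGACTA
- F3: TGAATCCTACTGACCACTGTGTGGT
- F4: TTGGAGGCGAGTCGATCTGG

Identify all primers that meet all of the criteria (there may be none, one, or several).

F3 only.

F1 (21 nt, A=5 T=7 G=5 C=4): GC 9/21 = 42.9%, outside 46.6–53.6% ✗; length 21 ✓ — fails.
F2 (22 nt, A=9 T=5 G=3 C=5): GC 8/22 = 36.4%, outside 46.6–53.6% ✗; length 22 ✓ — fails.
F3 (25 nt, A=5 T=8 G=6 C=6): GC 12/25 = 48.0% ✓; length 25 ✓ — passes.
F4 (20 nt, A=3 T=5 G=9 C=3): GC 12/20 = 60.0%, outside 46.6–53.6% ✗; length 20 ✓ — fails.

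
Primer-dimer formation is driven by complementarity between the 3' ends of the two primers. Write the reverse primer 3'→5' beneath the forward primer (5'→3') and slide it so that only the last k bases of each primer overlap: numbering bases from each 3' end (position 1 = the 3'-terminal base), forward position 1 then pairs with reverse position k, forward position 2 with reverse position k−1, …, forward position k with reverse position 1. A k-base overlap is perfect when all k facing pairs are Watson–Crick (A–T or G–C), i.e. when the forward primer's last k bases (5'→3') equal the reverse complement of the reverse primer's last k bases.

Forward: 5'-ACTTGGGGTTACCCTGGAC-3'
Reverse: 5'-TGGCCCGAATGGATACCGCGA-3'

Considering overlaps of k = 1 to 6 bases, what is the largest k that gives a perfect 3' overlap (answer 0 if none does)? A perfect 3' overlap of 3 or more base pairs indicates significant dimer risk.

Longest perfect overlap: 0 complementary base pairs; below the dimer-risk threshold (threshold 3).

Last 6 bases (5'→3') — forward …CTGGAC, reverse …CCGCGA.
Reverse complement of the reverse primer's last 6 bases: TCGCGG; its first k bases are the reverse complement of the reverse primer's last k bases, so a perfect k-base overlap needs the forward primer's last k bases to equal them.
Comparing (forward last k vs required): k=1: C vs T ✗; k=2: AC vs TC ✗; k=3: GAC vs TCG ✗; k=4: GGAC vs TCGC ✗; k=5: TGGAC vs TCGCG ✗; k=6: CTGGAC vs TCGCGG ✗.
No overlap length from 1 to 6 is perfect, so the longest perfect 3' overlap is 0.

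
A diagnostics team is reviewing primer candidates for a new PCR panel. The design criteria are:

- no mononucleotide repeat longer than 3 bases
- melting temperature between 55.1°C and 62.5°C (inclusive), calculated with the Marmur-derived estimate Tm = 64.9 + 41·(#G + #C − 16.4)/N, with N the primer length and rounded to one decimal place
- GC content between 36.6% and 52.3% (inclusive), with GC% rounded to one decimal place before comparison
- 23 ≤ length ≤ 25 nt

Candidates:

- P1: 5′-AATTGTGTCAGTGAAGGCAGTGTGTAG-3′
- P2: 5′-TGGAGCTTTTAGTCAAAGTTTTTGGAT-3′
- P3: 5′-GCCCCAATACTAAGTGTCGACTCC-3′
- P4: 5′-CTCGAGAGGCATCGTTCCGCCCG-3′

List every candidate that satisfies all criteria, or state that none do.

P1 (27 nt, A=7 T=8 G=10 C=2): longest run = 2 ✓; Tm = 64.9 + 41·(12 − 16.4)/27 = 58.2°C ✓; GC 12/27 = 44.4% ✓; length 27, outside 23–25 ✗ — fails.
P2 (27 nt, A=6 T=12 G=7 C=2): longest run = 5, exceeds 3 ✗; Tm = 64.9 + 41·(9 − 16.4)/27 = 53.7°C, outside 55.1–62.5°C ✗; GC 9/27 = 33.3%, outside 36.6–52.3% ✗; length 27, outside 23–25 ✗ — fails.
P3 (24 nt, A=6 T=5 G=4 C=9): longest run = 4, exceeds 3 ✗; Tm = 64.9 + 41·(13 − 16.4)/24 = 59.1°C ✓; GC 13/24 = 54.2%, outside 36.6–52.3% ✗; length 24 ✓ — fails.
P4 (23 nt, A=3 T=4 G=7 C=9): longest run = 3 ✓; Tm = 64.9 + 41·(16 − 16.4)/23 = 64.2°C, outside 55.1–62.5°C ✗; GC 16/23 = 69.6%, outside 36.6–52.3% ✗; length 23 ✓ — fails.

None of the candidates satisfy all criteria.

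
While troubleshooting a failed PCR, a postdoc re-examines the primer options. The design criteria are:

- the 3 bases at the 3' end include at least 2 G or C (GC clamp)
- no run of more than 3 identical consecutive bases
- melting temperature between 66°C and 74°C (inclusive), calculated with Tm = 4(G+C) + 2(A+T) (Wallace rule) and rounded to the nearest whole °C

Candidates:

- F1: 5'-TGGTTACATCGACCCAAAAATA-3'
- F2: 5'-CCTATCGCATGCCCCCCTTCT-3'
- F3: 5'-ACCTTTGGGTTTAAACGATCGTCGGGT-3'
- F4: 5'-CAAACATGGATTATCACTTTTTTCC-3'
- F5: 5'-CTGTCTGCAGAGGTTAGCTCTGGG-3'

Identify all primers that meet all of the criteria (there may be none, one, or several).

None of the candidates satisfy all criteria.

F1 (22 nt, A=9 T=5 G=3 C=5): 3' end ATA has 0 G/C, need ≥2 ✗; longest run = 5, exceeds 3 ✗; Tm = 2·14 + 4·8 = 60°C, outside 66–74°C ✗ — fails.
F2 (21 nt, A=2 T=6 G=2 C=11): 3' end TCT has 1 G/C, need ≥2 ✗; longest run = 6, exceeds 3 ✗; Tm = 2·8 + 4·13 = 68°C ✓ — fails.
F3 (27 nt, A=5 T=9 G=8 C=5): 3' end GGT has 2 G/C ✓; longest run = 3 ✓; Tm = 2·14 + 4·13 = 80°C, outside 66–74°C ✗ — fails.
F4 (25 nt, A=7 T=10 G=2 C=6): 3' end TCC has 2 G/C ✓; longest run = 6, exceeds 3 ✗; Tm = 2·17 + 4·8 = 66°C ✓ — fails.
F5 (24 nt, A=3 T=7 G=9 C=5): 3' end GGG has 3 G/C ✓; longest run = 3 ✓; Tm = 2·10 + 4·14 = 76°C, outside 66–74°C ✗ — fails.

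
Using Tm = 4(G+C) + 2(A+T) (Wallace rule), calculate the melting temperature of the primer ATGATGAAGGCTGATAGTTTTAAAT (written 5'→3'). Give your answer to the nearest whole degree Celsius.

64°C

Base counts: A=9, T=9, G=6, C=1 (length 25).
Tm = 2·(9+9) + 4·(6+1) = 2·18 + 4·7 = 36 + 28 = 64°C.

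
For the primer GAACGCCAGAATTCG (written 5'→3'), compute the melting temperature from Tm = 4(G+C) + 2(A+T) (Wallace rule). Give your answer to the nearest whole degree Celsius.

46°C

Base counts: A=5, T=2, G=4, C=4 (length 15).
Tm = 2·(5+2) + 4·(4+4) = 2·7 + 4·8 = 14 + 32 = 46°C.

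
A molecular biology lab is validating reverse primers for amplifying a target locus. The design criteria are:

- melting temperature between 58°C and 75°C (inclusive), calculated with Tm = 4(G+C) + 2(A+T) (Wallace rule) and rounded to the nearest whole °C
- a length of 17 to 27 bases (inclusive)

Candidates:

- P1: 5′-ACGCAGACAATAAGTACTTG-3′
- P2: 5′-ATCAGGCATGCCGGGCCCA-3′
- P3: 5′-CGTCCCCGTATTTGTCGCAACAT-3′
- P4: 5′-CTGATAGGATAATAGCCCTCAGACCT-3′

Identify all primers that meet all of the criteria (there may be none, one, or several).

P2 and P3.

P1 (20 nt, A=8 T=4 G=4 C=4): Tm = 2·12 + 4·8 = 56°C, outside 58–75°C ✗; length 20 ✓ — fails.
P2 (19 nt, A=4 T=2 G=6 C=7): Tm = 2·6 + 4·13 = 64°C ✓; length 19 ✓ — passes.
P3 (23 nt, A=4 T=7 G=4 C=8): Tm = 2·11 + 4·12 = 70°C ✓; length 23 ✓ — passes.
P4 (26 nt, A=8 T=6 G=5 C=7): Tm = 2·14 + 4·12 = 76°C, outside 58–75°C ✗; length 26 ✓ — fails.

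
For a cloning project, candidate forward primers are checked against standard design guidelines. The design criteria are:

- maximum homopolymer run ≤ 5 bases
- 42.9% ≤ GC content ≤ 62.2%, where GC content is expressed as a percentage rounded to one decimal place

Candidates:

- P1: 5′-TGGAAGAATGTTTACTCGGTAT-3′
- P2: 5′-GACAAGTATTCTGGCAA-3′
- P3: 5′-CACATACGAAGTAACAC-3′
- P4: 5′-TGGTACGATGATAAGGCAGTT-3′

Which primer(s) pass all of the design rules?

P4 only.

P1 (22 nt, A=6 T=8 G=6 C=2): longest run = 3 ✓; GC 8/22 = 36.4%, outside 42.9–62.2% ✗ — fails.
P2 (17 nt, A=6 T=4 G=4 C=3): longest run = 2 ✓; GC 7/17 = 41.2%, outside 42.9–62.2% ✗ — fails.
P3 (17 nt, A=8 T=2 G=2 C=5): longest run = 2 ✓; GC 7/17 = 41.2%, outside 42.9–62.2% ✗ — fails.
P4 (21 nt, A=6 T=6 G=7 C=2): longest run = 2 ✓; GC 9/21 = 42.9% ✓ — passes.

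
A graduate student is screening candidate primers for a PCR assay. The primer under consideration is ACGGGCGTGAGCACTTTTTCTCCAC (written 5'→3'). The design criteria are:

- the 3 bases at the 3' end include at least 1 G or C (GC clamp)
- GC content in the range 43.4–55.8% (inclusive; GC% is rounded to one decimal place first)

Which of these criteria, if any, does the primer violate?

Fails: GC content.

Base counts: A=4, T=7, G=6, C=8 (length 25).
GC clamp: 3' end CAC has 2 G/C ✓
GC content: GC 14/25 = 56.0%, outside 43.4–55.8% ✗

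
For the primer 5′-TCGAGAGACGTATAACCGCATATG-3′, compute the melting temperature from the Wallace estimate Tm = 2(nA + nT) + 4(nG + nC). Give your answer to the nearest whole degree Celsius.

70°C

Base counts: A=8, T=5, G=6, C=5 (length 24).
Tm = 2·(8+5) + 4·(6+5) = 2·13 + 4·11 = 26 + 44 = 70°C.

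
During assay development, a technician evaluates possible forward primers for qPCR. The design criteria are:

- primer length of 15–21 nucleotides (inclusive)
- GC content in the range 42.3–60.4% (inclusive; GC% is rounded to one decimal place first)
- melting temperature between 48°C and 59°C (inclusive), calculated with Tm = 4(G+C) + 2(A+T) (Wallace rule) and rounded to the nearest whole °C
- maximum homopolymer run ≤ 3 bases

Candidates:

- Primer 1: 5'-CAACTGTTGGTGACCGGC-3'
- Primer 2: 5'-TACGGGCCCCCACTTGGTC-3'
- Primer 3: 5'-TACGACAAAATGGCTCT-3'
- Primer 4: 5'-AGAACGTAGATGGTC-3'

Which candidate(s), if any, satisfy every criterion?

Primer 1 (18 nt, A=3 T=4 G=6 C=5): length 18 ✓; GC 11/18 = 61.1%, outside 42.3–60.4% ✗; Tm = 2·7 + 4·11 = 58°C ✓; longest run = 2 ✓ — fails.
Primer 2 (19 nt, A=2 T=4 G=5 C=8): length 19 ✓; GC 13/19 = 68.4%, outside 42.3–60.4% ✗; Tm = 2·6 + 4·13 = 64°C, outside 48–59°C ✗; longest run = 5, exceeds 3 ✗ — fails.
Primer 3 (17 nt, A=6 T=4 G=3 C=4): length 17 ✓; GC 7/17 = 41.2%, outside 42.3–60.4% ✗; Tm = 2·10 + 4·7 = 48°C ✓; longest run = 4, exceeds 3 ✗ — fails.
Primer 4 (15 nt, A=5 T=3 G=5 C=2): length 15 ✓; GC 7/15 = 46.7% ✓; Tm = 2·8 + 4·7 = 44°C, outside 48–59°C ✗; longest run = 2 ✓ — fails.

None of the candidates satisfy all criteria.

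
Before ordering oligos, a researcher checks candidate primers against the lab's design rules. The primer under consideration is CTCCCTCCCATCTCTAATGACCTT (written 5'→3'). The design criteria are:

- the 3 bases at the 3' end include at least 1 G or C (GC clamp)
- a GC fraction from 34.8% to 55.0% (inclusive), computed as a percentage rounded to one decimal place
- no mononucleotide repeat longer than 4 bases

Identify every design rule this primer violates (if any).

Meets all criteria.

Base counts: A=4, T=8, G=1, C=11 (length 24).
GC clamp: 3' end CTT has 1 G/C ✓
GC content: GC 12/24 = 50.0% ✓
homopolymer run: longest run = 3 ✓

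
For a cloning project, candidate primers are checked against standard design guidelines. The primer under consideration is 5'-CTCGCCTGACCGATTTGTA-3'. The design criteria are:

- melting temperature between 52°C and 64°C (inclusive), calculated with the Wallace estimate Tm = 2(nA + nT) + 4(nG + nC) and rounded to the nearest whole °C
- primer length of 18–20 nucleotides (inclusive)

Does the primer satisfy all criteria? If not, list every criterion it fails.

Base counts: A=3, T=6, G=4, C=6 (length 19).
Tm: Tm = 2·9 + 4·10 = 58°C ✓
length: length 19 ✓

Meets all criteria.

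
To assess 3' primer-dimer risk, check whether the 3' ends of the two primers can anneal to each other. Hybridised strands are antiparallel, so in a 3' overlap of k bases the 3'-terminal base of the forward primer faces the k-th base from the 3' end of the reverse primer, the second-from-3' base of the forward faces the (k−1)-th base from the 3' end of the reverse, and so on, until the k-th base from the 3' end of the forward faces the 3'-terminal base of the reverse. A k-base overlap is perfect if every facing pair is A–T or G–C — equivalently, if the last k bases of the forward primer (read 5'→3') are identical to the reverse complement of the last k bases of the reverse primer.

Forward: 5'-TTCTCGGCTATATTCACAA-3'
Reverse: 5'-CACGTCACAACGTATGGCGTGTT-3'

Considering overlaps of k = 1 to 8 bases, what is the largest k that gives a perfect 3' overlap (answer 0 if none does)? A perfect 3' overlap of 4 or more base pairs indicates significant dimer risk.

Last 8 bases (5'→3') — forward …ATTCACAA, reverse …GGCGTGTT.
Reverse complement of the reverse primer's last 8 bases: AACACGCC; its first k bases are the reverse complement of the reverse primer's last k bases, so a perfect k-base overlap needs the forward primer's last k bases to equal them.
Comparing (forward last k vs required): k=1: A vs A ✓; k=2: AA vs AA ✓; k=3: CAA vs AAC ✗; k=4: ACAA vs AACA ✗; k=5: CACAA vs AACAC ✗; k=6: TCACAA vs AACACG ✗; k=7: TTCACAA vs AACACGC ✗; k=8: ATTCACAA vs AACACGCC ✗.
Perfect overlaps at k = 1, 2; the largest is 2.

Longest perfect overlap: 2 complementary base pairs; below the dimer-risk threshold (threshold 4).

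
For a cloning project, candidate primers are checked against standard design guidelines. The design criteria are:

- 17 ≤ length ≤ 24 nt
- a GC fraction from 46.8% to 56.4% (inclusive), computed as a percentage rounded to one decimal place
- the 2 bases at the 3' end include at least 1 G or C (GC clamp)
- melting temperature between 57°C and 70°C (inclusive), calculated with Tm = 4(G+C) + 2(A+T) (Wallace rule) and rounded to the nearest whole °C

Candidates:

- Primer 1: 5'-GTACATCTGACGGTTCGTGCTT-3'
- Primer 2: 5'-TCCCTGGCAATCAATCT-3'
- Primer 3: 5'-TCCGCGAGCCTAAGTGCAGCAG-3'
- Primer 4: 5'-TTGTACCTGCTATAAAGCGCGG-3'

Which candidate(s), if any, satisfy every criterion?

Primer 1 (22 nt, A=3 T=8 G=6 C=5): length 22 ✓; GC 11/22 = 50.0% ✓; 3' end TT has 0 G/C, need ≥1 ✗; Tm = 2·11 + 4·11 = 66°C ✓ — fails.
Primer 2 (17 nt, A=4 T=5 G=2 C=6): length 17 ✓; GC 8/17 = 47.1% ✓; 3' end CT has 1 G/C ✓; Tm = 2·9 + 4·8 = 50°C, outside 57–70°C ✗ — fails.
Primer 3 (22 nt, A=5 T=3 G=7 C=7): length 22 ✓; GC 14/22 = 63.6%, outside 46.8–56.4% ✗; 3' end AG has 1 G/C ✓; Tm = 2·8 + 4·14 = 72°C, outside 57–70°C ✗ — fails.
Primer 4 (22 nt, A=5 T=6 G=6 C=5): length 22 ✓; GC 11/22 = 50.0% ✓; 3' end GG has 2 G/C ✓; Tm = 2·11 + 4·11 = 66°C ✓ — passes.

Primer 4 only.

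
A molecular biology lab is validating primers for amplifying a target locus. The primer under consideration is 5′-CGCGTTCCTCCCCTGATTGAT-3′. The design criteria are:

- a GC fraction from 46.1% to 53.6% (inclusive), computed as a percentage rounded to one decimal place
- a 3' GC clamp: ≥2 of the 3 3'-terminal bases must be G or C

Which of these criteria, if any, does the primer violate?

Fails: GC content, GC clamp.

Base counts: A=2, T=7, G=4, C=8 (length 21).
GC content: GC 12/21 = 57.1%, outside 46.1–53.6% ✗
GC clamp: 3' end GAT has 1 G/C, need ≥2 ✗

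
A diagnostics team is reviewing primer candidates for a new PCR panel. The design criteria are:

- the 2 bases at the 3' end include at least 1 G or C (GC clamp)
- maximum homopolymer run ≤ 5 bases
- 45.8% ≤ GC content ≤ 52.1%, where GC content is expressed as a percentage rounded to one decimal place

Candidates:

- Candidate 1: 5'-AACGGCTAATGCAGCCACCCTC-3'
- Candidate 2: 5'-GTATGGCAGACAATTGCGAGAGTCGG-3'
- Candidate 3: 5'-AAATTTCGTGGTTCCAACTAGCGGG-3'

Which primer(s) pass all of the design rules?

Candidate 3 only.

Candidate 1 (22 nt, A=6 T=3 G=4 C=9): 3' end TC has 1 G/C ✓; longest run = 3 ✓; GC 13/22 = 59.1%, outside 45.8–52.1% ✗ — fails.
Candidate 2 (26 nt, A=7 T=5 G=10 C=4): 3' end GG has 2 G/C ✓; longest run = 2 ✓; GC 14/26 = 53.8%, outside 45.8–52.1% ✗ — fails.
Candidate 3 (25 nt, A=6 T=7 G=7 C=5): 3' end GG has 2 G/C ✓; longest run = 3 ✓; GC 12/25 = 48.0% ✓ — passes.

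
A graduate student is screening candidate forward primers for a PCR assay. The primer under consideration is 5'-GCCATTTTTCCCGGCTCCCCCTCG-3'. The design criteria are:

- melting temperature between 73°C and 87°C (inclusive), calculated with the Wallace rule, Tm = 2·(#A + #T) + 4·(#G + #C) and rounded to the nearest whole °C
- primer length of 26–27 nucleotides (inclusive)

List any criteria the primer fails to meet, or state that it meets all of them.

Base counts: A=1, T=7, G=4, C=12 (length 24).
Tm: Tm = 2·8 + 4·16 = 80°C ✓
length: length 24, outside 26–27 ✗

Fails: length.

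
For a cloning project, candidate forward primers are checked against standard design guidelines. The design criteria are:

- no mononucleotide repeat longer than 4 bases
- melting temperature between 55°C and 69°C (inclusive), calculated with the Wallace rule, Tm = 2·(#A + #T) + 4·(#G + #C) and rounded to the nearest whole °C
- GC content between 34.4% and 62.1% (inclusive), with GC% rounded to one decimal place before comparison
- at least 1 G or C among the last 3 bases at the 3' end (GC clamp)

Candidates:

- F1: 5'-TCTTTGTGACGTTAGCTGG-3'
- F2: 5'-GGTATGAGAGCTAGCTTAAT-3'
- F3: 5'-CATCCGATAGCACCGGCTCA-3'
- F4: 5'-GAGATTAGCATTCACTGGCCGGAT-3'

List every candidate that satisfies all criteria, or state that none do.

F1 and F3.

F1 (19 nt, A=2 T=8 G=6 C=3): longest run = 3 ✓; Tm = 2·10 + 4·9 = 56°C ✓; GC 9/19 = 47.4% ✓; 3' end TGG has 2 G/C ✓ — passes.
F2 (20 nt, A=6 T=6 G=6 C=2): longest run = 2 ✓; Tm = 2·12 + 4·8 = 56°C ✓; GC 8/20 = 40.0% ✓; 3' end AAT has 0 G/C, need ≥1 ✗ — fails.
F3 (20 nt, A=5 T=3 G=4 C=8): longest run = 2 ✓; Tm = 2·8 + 4·12 = 64°C ✓; GC 12/20 = 60.0% ✓; 3' end TCA has 1 G/C ✓ — passes.
F4 (24 nt, A=6 T=6 G=7 C=5): longest run = 2 ✓; Tm = 2·12 + 4·12 = 72°C, outside 55–69°C ✗; GC 12/24 = 50.0% ✓; 3' end GAT has 1 G/C ✓ — fails.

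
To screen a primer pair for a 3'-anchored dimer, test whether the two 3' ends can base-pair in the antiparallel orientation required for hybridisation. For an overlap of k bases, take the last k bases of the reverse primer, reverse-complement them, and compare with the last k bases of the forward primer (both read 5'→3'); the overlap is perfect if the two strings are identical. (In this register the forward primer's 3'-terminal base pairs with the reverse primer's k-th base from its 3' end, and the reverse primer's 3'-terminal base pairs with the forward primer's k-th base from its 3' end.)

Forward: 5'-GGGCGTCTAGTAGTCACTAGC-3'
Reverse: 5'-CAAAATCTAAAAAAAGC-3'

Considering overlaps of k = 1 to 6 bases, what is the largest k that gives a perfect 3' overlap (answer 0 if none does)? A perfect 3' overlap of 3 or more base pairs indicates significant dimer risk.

Last 6 bases (5'→3') — forward …ACTAGC, reverse …AAAAGC.
Reverse complement of the reverse primer's last 6 bases: GCTTTT; its first k bases are the reverse complement of the reverse primer's last k bases, so a perfect k-base overlap needs the forward primer's last k bases to equal them.
Comparing (forward last k vs required): k=1: C vs G ✗; k=2: GC vs GC ✓; k=3: AGC vs GCT ✗; k=4: TAGC vs GCTT ✗; k=5: CTAGC vs GCTTT ✗; k=6: ACTAGC vs GCTTTT ✗.
Only k = 2 is perfect, so the longest perfect 3' overlap is 2.

Longest perfect overlap: 2 complementary base pairs; below the dimer-risk threshold (threshold 3).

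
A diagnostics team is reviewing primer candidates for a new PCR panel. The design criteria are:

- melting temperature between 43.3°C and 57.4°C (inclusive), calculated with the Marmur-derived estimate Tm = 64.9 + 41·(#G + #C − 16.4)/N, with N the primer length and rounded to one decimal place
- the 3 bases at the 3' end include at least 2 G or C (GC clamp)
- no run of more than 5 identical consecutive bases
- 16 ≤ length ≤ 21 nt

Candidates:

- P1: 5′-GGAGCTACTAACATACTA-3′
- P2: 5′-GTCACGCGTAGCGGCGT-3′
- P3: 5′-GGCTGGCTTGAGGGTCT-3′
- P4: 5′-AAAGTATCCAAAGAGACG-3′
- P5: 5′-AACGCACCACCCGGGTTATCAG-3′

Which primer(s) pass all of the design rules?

P2 and P4.

P1 (18 nt, A=7 T=4 G=3 C=4): Tm = 64.9 + 41·(7 − 16.4)/18 = 43.5°C ✓; 3' end CTA has 1 G/C, need ≥2 ✗; longest run = 2 ✓; length 18 ✓ — fails.
P2 (17 nt, A=2 T=3 G=7 C=5): Tm = 64.9 + 41·(12 − 16.4)/17 = 54.3°C ✓; 3' end CGT has 2 G/C ✓; longest run = 2 ✓; length 17 ✓ — passes.
P3 (17 nt, A=1 T=5 G=8 C=3): Tm = 64.9 + 41·(11 − 16.4)/17 = 51.9°C ✓; 3' end TCT has 1 G/C, need ≥2 ✗; longest run = 3 ✓; length 17 ✓ — fails.
P4 (18 nt, A=9 T=2 G=4 C=3): Tm = 64.9 + 41·(7 − 16.4)/18 = 43.5°C ✓; 3' end ACG has 2 G/C ✓; longest run = 3 ✓; length 18 ✓ — passes.
P5 (22 nt, A=6 T=3 G=5 C=8): Tm = 64.9 + 41·(13 − 16.4)/22 = 58.6°C, outside 43.3–57.4°C ✗; 3' end CAG has 2 G/C ✓; longest run = 3 ✓; length 22, outside 16–21 ✗ — fails.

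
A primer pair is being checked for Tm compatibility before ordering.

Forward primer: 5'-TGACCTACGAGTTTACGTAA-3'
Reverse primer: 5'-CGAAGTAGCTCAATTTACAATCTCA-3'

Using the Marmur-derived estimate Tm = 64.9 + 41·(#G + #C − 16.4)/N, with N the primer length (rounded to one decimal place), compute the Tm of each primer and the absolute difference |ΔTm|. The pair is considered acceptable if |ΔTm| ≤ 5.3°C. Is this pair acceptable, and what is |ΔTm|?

|ΔTm| = 5.1°C; the pair is acceptable.

Forward: G+C = 8, N = 20 → Tm = 64.9 + 41·(8 − 16.4)/20 = 47.7°C.
Reverse: G+C = 9, N = 25 → Tm = 64.9 + 41·(9 − 16.4)/25 = 52.8°C.
|ΔTm| = |47.7 − 52.8| = 5.1°C, ≤ 5.3°C.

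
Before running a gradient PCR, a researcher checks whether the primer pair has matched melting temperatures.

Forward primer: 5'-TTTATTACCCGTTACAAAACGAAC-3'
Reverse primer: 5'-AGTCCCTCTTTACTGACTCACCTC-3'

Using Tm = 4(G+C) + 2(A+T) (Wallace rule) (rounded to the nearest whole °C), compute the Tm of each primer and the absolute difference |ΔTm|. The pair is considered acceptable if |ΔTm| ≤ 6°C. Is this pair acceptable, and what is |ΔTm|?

Forward: A=9 T=7 G=2 C=6 → Tm = 2·16 + 4·8 = 64°C.
Reverse: A=4 T=8 G=2 C=10 → Tm = 2·12 + 4·12 = 72°C.
|ΔTm| = |64 − 72| = 8°C, > 6°C.

|ΔTm| = 8°C; the pair is not acceptable.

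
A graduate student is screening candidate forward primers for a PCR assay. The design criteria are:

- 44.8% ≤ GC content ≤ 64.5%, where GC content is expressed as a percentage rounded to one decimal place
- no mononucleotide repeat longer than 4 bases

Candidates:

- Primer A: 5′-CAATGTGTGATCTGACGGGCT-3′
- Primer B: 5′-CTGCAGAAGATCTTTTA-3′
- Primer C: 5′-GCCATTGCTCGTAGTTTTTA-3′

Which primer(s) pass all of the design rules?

Primer A only.

Primer A (21 nt, A=4 T=6 G=7 C=4): GC 11/21 = 52.4% ✓; longest run = 3 ✓ — passes.
Primer B (17 nt, A=5 T=6 G=3 C=3): GC 6/17 = 35.3%, outside 44.8–64.5% ✗; longest run = 4 ✓ — fails.
Primer C (20 nt, A=3 T=9 G=4 C=4): GC 8/20 = 40.0%, outside 44.8–64.5% ✗; longest run = 5, exceeds 4 ✗ — fails.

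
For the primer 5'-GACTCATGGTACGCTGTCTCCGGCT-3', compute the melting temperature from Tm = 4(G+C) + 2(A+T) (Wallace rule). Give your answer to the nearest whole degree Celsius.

Base counts: A=3, T=7, G=7, C=8 (length 25).
Tm = 2·(3+7) + 4·(7+8) = 2·10 + 4·15 = 20 + 60 = 80°C.

80°C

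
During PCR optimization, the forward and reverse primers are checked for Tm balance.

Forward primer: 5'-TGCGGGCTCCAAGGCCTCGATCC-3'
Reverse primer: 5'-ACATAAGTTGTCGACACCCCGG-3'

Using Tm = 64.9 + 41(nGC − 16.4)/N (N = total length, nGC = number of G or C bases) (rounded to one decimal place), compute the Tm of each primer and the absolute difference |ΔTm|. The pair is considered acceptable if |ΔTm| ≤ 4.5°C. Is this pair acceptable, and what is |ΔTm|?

|ΔTm| = 7.5°C; the pair is not acceptable.

Forward: G+C = 16, N = 23 → Tm = 64.9 + 41·(16 − 16.4)/23 = 64.2°C.
Reverse: G+C = 12, N = 22 → Tm = 64.9 + 41·(12 − 16.4)/22 = 56.7°C.
|ΔTm| = |64.2 − 56.7| = 7.5°C, > 4.5°C.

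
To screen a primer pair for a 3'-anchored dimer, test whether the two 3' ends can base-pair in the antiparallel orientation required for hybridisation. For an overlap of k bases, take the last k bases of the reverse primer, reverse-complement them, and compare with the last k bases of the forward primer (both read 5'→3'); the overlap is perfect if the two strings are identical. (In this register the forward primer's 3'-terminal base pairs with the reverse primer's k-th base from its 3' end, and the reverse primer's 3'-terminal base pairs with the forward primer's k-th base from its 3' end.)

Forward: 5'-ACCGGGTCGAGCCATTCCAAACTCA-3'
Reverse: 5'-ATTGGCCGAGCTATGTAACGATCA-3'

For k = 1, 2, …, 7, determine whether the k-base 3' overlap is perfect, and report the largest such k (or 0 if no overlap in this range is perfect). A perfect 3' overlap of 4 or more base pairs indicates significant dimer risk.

Longest perfect overlap: 0 complementary base pairs; below the dimer-risk threshold (threshold 4).

Last 7 bases (5'→3') — forward …AAACTCA, reverse …ACGATCA.
Reverse complement of the reverse primer's last 7 bases: TGATCGT; its first k bases are the reverse complement of the reverse primer's last k bases, so a perfect k-base overlap needs the forward primer's last k bases to equal them.
Comparing (forward last k vs required): k=1: A vs T ✗; k=2: CA vs TG ✗; k=3: TCA vs TGA ✗; k=4: CTCA vs TGAT ✗; k=5: ACTCA vs TGATC ✗; k=6: AACTCA vs TGATCG ✗; k=7: AAACTCA vs TGATCGT ✗.
No overlap length from 1 to 7 is perfect, so the longest perfect 3' overlap is 0.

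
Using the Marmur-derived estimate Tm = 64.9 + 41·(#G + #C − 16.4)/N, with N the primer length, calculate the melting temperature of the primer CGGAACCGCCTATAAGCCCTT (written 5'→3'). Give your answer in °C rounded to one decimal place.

56.3°C

Base counts: A=5, T=4, G=4, C=8; G+C = 12, N = 21.
Tm = 64.9 + 41·(12 − 16.4)/21 = 64.9 + -180.40/21 = 56.3°C.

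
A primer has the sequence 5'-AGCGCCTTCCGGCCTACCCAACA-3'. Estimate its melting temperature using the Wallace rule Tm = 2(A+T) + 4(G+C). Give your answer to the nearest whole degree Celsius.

Base counts: A=5, T=3, G=4, C=11 (length 23).
Tm = 2·(5+3) + 4·(4+11) = 2·8 + 4·15 = 16 + 60 = 76°C.

76°C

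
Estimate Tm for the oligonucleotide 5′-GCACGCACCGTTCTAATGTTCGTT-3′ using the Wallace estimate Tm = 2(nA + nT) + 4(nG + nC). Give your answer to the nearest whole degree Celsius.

Base counts: A=4, T=8, G=5, C=7 (length 24).
Tm = 2·(4+8) + 4·(5+7) = 2·12 + 4·12 = 24 + 48 = 72°C.

72°C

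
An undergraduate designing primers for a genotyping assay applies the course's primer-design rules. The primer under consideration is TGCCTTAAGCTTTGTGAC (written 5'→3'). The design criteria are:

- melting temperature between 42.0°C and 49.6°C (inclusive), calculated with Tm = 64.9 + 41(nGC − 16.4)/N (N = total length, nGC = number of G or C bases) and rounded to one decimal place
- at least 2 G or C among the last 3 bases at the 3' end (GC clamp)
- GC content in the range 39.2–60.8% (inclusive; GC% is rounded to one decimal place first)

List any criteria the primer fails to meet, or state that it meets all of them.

Base counts: A=3, T=7, G=4, C=4 (length 18).
Tm: Tm = 64.9 + 41·(8 − 16.4)/18 = 45.8°C ✓
GC clamp: 3' end GAC has 2 G/C ✓
GC content: GC 8/18 = 44.4% ✓

Meets all criteria.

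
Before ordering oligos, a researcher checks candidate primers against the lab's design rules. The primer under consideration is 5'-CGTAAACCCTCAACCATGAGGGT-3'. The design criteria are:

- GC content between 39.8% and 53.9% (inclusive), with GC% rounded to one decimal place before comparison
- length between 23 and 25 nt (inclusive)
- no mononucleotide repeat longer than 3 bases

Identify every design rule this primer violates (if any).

Base counts: A=7, T=4, G=5, C=7 (length 23).
GC content: GC 12/23 = 52.2% ✓
length: length 23 ✓
homopolymer run: longest run = 3 ✓

Meets all criteria.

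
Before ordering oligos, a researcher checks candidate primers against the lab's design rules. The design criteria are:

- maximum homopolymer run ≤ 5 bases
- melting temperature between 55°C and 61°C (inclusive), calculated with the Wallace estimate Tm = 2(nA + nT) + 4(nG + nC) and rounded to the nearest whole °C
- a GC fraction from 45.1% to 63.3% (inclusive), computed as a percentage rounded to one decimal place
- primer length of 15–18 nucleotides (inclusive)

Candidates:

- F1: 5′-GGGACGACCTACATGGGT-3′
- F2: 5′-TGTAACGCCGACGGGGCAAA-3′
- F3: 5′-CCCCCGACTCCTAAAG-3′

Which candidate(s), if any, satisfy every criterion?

F1 only.

F1 (18 nt, A=4 T=3 G=7 C=4): longest run = 3 ✓; Tm = 2·7 + 4·11 = 58°C ✓; GC 11/18 = 61.1% ✓; length 18 ✓ — passes.
F2 (20 nt, A=6 T=2 G=7 C=5): longest run = 4 ✓; Tm = 2·8 + 4·12 = 64°C, outside 55–61°C ✗; GC 12/20 = 60.0% ✓; length 20, outside 15–18 ✗ — fails.
F3 (16 nt, A=4 T=2 G=2 C=8): longest run = 5 ✓; Tm = 2·6 + 4·10 = 52°C, outside 55–61°C ✗; GC 10/16 = 62.5% ✓; length 16 ✓ — fails.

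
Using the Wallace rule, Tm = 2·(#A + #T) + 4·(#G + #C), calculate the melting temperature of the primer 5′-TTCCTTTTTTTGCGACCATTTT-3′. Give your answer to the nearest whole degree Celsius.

Base counts: A=2, T=13, G=2, C=5 (length 22).
Tm = 2·(2+13) + 4·(2+5) = 2·15 + 4·7 = 30 + 28 = 58°C.

58°C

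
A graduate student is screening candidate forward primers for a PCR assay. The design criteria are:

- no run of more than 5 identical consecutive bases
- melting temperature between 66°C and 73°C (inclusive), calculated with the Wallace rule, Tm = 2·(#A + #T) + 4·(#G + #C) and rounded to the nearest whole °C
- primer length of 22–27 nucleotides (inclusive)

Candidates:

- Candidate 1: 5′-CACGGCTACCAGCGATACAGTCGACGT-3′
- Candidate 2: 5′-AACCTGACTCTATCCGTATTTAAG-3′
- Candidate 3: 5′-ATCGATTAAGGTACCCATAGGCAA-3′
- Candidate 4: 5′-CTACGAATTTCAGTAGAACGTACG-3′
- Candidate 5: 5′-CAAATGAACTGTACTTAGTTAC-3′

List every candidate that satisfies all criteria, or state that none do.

Candidate 1 (27 nt, A=7 T=4 G=7 C=9): longest run = 2 ✓; Tm = 2·11 + 4·16 = 86°C, outside 66–73°C ✗; length 27 ✓ — fails.
Candidate 2 (24 nt, A=7 T=8 G=3 C=6): longest run = 3 ✓; Tm = 2·15 + 4·9 = 66°C ✓; length 24 ✓ — passes.
Candidate 3 (24 nt, A=9 T=5 G=5 C=5): longest run = 3 ✓; Tm = 2·14 + 4·10 = 68°C ✓; length 24 ✓ — passes.
Candidate 4 (24 nt, A=8 T=6 G=5 C=5): longest run = 3 ✓; Tm = 2·14 + 4·10 = 68°C ✓; length 24 ✓ — passes.
Candidate 5 (22 nt, A=8 T=7 G=3 C=4): longest run = 3 ✓; Tm = 2·15 + 4·7 = 58°C, outside 66–73°C ✗; length 22 ✓ — fails.

Candidate 2, Candidate 3 and Candidate 4.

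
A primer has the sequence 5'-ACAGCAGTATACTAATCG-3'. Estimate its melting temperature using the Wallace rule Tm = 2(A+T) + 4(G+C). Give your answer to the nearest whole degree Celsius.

50°C

Base counts: A=7, T=4, G=3, C=4 (length 18).
Tm = 2·(7+4) + 4·(3+4) = 2·11 + 4·7 = 22 + 28 = 50°C.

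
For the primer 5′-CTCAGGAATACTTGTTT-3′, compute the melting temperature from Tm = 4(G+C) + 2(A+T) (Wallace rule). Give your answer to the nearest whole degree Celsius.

Base counts: A=4, T=7, G=3, C=3 (length 17).
Tm = 2·(4+7) + 4·(3+3) = 2·11 + 4·6 = 22 + 24 = 46°C.

46°C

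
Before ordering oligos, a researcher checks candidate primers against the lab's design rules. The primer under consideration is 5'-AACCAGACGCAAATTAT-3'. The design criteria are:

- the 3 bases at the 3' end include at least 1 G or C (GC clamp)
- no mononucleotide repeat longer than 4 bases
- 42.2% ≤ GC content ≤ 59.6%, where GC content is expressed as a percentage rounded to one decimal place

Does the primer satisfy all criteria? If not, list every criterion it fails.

Base counts: A=8, T=3, G=2, C=4 (length 17).
GC clamp: 3' end TAT has 0 G/C, need ≥1 ✗
homopolymer run: longest run = 3 ✓
GC content: GC 6/17 = 35.3%, outside 42.2–59.6% ✗

Fails: GC clamp, GC content.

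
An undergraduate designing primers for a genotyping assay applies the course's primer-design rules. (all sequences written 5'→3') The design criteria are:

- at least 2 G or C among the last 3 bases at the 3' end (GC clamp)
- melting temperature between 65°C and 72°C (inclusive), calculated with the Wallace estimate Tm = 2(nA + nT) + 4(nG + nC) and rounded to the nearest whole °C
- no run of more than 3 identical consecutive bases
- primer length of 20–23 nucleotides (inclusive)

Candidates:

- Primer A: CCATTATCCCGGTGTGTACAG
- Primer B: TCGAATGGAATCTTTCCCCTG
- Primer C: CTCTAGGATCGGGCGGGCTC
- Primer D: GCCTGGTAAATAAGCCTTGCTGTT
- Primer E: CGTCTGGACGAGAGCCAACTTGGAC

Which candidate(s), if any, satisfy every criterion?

Primer C only.

Primer A (21 nt, A=4 T=6 G=5 C=6): 3' end CAG has 2 G/C ✓; Tm = 2·10 + 4·11 = 64°C, outside 65–72°C ✗; longest run = 3 ✓; length 21 ✓ — fails.
Primer B (21 nt, A=4 T=7 G=4 C=6): 3' end CTG has 2 G/C ✓; Tm = 2·11 + 4·10 = 62°C, outside 65–72°C ✗; longest run = 4, exceeds 3 ✗; length 21 ✓ — fails.
Primer C (20 nt, A=2 T=4 G=8 C=6): 3' end CTC has 2 G/C ✓; Tm = 2·6 + 4·14 = 68°C ✓; longest run = 3 ✓; length 20 ✓ — passes.
Primer D (24 nt, A=5 T=8 G=6 C=5): 3' end GTT has 1 G/C, need ≥2 ✗; Tm = 2·13 + 4·11 = 70°C ✓; longest run = 3 ✓; length 24, outside 20–23 ✗ — fails.
Primer E (25 nt, A=6 T=4 G=8 C=7): 3' end GAC has 2 G/C ✓; Tm = 2·10 + 4·15 = 80°C, outside 65–72°C ✗; longest run = 2 ✓; length 25, outside 20–23 ✗ — fails.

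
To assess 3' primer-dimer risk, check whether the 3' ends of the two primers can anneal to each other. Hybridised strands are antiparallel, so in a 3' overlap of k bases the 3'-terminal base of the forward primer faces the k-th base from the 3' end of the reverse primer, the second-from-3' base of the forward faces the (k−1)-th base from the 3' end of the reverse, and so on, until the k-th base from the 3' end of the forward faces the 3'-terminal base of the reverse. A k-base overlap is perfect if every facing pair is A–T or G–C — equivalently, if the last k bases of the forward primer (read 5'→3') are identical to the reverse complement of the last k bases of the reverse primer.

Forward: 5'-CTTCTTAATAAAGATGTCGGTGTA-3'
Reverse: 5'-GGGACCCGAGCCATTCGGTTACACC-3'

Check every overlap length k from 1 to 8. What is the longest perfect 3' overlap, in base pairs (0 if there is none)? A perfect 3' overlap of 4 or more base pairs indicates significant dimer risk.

Last 8 bases (5'→3') — forward …TCGGTGTA, reverse …GTTACACC.
Reverse complement of the reverse primer's last 8 bases: GGTGTAAC; its first k bases are the reverse complement of the reverse primer's last k bases, so a perfect k-base overlap needs the forward primer's last k bases to equal them.
Comparing (forward last k vs required): k=1: A vs G ✗; k=2: TA vs GG ✗; k=3: GTA vs GGT ✗; k=4: TGTA vs GGTG ✗; k=5: GTGTA vs GGTGT ✗; k=6: GGTGTA vs GGTGTA ✓; k=7: CGGTGTA vs GGTGTAA ✗; k=8: TCGGTGTA vs GGTGTAAC ✗.
Only k = 6 is perfect, so the longest perfect 3' overlap is 6.

Longest perfect overlap: 6 complementary base pairs; significant dimer risk (threshold 4).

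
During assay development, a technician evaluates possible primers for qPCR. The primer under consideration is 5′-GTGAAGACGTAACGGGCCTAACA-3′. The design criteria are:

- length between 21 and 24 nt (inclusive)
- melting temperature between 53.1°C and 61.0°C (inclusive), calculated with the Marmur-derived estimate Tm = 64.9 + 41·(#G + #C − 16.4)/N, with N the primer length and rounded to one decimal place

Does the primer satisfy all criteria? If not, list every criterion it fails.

Base counts: A=8, T=3, G=7, C=5 (length 23).
length: length 23 ✓
Tm: Tm = 64.9 + 41·(12 − 16.4)/23 = 57.1°C ✓

Meets all criteria.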